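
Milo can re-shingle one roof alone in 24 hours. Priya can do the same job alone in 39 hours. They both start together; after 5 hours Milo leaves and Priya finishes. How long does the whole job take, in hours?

In the first 5 hours the combined rate is 7/104, so 35/104 of the job is done, leaving 69/104.
After Milo leaves the rate is 1/39 per hour; the remaining 69/104 takes 207/8 hours.
Total = 5 + 207/8 = 247/8 hours.

247/8 hours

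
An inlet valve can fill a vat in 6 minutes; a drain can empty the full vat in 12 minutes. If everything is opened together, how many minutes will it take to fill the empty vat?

Net rate = 1/6 − 1/12 = (2 − 1)/12 = 1/12 per minute.
Filling time = 1 ÷ (1/12) = 12 minutes.

12 minutes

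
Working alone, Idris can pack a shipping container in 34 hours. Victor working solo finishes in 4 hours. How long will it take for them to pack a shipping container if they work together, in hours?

68/19 hours

Combined rate: 1/34 + 1/4 = (2 + 17)/68 = 19/68 per hour.
Time = 1 ÷ (19/68) = 68/19 hours.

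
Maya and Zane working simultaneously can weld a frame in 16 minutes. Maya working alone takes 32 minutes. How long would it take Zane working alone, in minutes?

Combined rate is 1/16 per minute.
Known contribution: 1/32 per minute.
So Zane's rate is 1/16 − 1/32 = 1/32, meaning 32 minutes alone.

32 minutes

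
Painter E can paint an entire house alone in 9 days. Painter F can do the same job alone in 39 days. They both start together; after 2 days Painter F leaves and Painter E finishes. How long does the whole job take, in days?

In the first 2 days the combined rate is 16/117, so 32/117 of the job is done, leaving 85/117.
After Painter F leaves the rate is 1/9 per day; the remaining 85/117 takes 85/13 days.
Total = 2 + 85/13 = 111/13 days.

111/13 days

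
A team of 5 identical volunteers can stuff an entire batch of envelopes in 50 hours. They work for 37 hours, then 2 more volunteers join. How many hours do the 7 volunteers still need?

One volunteer does 1/250 of the job per hour.
After 37 hours with 5 volunteers, 37/50 is done (13/50 left).
With 7 volunteers the rate is 7/250, so the rest takes 13/50 ÷ 7/250 = 65/7 hours.

65/7 hours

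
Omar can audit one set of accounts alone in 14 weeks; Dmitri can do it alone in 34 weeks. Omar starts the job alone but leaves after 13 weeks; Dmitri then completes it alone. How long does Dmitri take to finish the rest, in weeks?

In 13 weeks Omar does 13/14 of the job, leaving 1/14.
Dmitri works at 1/34 per week, so finishing takes 1/14 ÷ 1/34 = 17/7 weeks.

17/7 weeks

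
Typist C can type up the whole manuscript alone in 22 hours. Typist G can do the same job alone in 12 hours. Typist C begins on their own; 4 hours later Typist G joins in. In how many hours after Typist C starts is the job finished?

In the first 4 hours Typist C alone does 4/22 = 2/11 of the job, leaving 9/11.
Once everyone is working, combined rate: 1/22 + 1/12 = (6 + 11)/132 = 17/132 per hour.
Remaining 9/11 at 17/132 per hour takes 108/17 hours.
Total from the start = 4 + 108/17 = 176/17 hours.

176/17 hours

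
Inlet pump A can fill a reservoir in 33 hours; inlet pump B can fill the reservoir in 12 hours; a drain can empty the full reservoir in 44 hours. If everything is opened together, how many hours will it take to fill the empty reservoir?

Net rate = 1/33 + 1/12 − 1/44 = (4 + 11 − 3)/132 = 12/132 = 1/11 per hour.
Filling time = 1 ÷ (1/11) = 11 hours.

11 hours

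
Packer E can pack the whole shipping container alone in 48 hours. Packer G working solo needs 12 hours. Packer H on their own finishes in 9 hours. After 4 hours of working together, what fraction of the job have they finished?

31/36

Combined rate: 1/48 + 1/12 + 1/9 = (3 + 12 + 16)/144 = 31/144 per hour.
In 4 hours they complete 4·31/144 = 31/36 of the job.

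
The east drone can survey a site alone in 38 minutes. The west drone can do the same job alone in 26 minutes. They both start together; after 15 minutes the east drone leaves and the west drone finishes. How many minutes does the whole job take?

299/19 minutes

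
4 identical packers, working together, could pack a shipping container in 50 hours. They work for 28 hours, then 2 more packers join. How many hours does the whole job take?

128/3 hours

One packer does 1/200 of the job per hour.
After 28 hours with 4 packers, 14/25 is done (11/25 left).
With 6 packers the rate is 6/200 = 3/100, so the rest takes 11/25 ÷ 3/100 = 44/3 hours.
Total = 28 + 44/3 = 128/3 hours.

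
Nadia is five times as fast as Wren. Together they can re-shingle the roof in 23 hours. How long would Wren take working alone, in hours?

Let Wren's rate be r; then Nadia's rate is 5r, so together (5 + 1)r = 6r = 1/23.
Thus r = 1/138 per hour.
Wren alone: 138 hours; Nadia alone: 138/5 hours.

138 hours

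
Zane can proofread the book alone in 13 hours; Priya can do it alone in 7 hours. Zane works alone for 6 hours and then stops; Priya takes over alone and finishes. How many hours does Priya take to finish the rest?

49/13 hours

In 6 hours Zane does 6/13 of the job, leaving 7/13.
Priya works at 1/7 per hour, so finishing takes 7/13 ÷ 1/7 = 49/13 hours.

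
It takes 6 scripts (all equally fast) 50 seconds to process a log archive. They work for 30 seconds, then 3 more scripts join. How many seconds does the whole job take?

130/3 seconds

One script does 1/300 of the job per second.
After 30 seconds with 6 scripts, 3/5 is done (2/5 left).
With 9 scripts the rate is 9/300 = 3/100, so the rest takes 2/5 ÷ 3/100 = 40/3 seconds.
Total = 30 + 40/3 = 130/3 seconds.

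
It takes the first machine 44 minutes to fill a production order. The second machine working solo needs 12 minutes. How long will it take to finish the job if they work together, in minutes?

66/7 minutes

Combined rate: 1/44 + 1/12 = (3 + 11)/132 = 14/132 = 7/66 per minute.
Time = 1 ÷ (7/66) = 66/7 minutes.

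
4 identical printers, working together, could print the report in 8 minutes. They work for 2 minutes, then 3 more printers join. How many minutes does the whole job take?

38/7 minutes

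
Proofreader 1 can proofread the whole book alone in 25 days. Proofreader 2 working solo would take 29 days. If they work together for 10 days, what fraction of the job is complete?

108/145

Combined rate: 1/25 + 1/29 = (29 + 25)/725 = 54/725 per day.
In 10 days they complete 10·54/725 = 108/145 of the job.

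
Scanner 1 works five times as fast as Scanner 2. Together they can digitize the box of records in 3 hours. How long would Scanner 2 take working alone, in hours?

18 hours

Let Scanner 2's rate be r; then Scanner 1's rate is 5r, so together (5 + 1)r = 6r = 1/3.
Thus r = 1/18 per hour.
Scanner 2 alone: 18 hours; Scanner 1 alone: 18/5 hours.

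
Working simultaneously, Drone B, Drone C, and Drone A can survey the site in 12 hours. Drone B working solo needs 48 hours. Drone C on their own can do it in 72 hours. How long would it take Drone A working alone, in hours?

144/7 hours

Combined rate is 1/12 per hour.
Known contribution: 1/48 + 1/72 = (3 + 2)/144 = 5/144 per hour.
So Drone A's rate is 1/12 − 5/144 = 7/144, meaning 144/7 hours alone.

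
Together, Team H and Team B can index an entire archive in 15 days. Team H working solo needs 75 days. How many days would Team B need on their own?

75/4 days

Combined rate is 1/15 per day.
Known contribution: 1/75 per day.
So Team B's rate is 1/15 − 1/75 = 4/75, meaning 75/4 days alone.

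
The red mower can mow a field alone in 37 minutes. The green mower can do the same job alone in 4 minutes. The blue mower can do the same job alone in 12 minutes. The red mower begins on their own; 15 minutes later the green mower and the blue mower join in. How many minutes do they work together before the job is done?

In the first 15 minutes the red mower alone does 15/37 of the job, leaving 22/37.
Once everyone is working, combined rate: 1/37 + 1/4 + 1/12 = (12 + 111 + 37)/444 = 160/444 = 40/111 per minute.
Remaining 22/37 at 40/111 per minute takes 33/20 minutes.

33/20 minutes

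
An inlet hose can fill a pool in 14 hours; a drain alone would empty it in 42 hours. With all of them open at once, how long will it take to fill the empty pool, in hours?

Net rate = 1/14 − 1/42 = (3 − 1)/42 = 2/42 = 1/21 per hour.
Filling time = 1 ÷ (1/21) = 21 hours.

21 hours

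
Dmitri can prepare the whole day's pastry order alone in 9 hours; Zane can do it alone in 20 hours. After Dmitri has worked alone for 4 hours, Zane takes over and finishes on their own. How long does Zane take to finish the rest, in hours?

100/9 hours

In 4 hours Dmitri does 4/9 of the job, leaving 5/9.
Zane works at 1/20 per hour, so finishing takes 5/9 ÷ 1/20 = 100/9 hours.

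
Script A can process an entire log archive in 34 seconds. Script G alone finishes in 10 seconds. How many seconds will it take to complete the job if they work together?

85/11 seconds

With two workers the combined time is the product over the sum: 34·10/(34+10) = 340/44 = 85/11 seconds.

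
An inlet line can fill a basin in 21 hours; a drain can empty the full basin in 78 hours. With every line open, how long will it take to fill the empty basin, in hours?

Net rate = 1/21 − 1/78 = (26 − 7)/546 = 19/546 per hour.
Filling time = 1 ÷ (19/546) = 546/19 hours.

546/19 hours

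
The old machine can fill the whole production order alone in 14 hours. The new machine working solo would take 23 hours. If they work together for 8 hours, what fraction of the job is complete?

Combined rate: 1/14 + 1/23 = (23 + 14)/322 = 37/322 per hour.
In 8 hours they complete 8·37/322 = 148/161 of the job.

148/161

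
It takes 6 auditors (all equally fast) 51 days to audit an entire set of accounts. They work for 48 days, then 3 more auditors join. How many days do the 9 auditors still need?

2 days

One auditor does 1/306 of the job per day.
After 48 days with 6 auditors, 16/17 is done (1/17 left).
With 9 auditors the rate is 9/306 = 1/34, so the rest takes 1/17 ÷ 1/34 = 2 days.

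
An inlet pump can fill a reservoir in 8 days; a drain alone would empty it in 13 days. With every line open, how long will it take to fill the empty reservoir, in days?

Net rate = 1/8 − 1/13 = (13 − 8)/104 = 5/104 per day.
Filling time = 1 ÷ (5/104) = 104/5 days.

104/5 days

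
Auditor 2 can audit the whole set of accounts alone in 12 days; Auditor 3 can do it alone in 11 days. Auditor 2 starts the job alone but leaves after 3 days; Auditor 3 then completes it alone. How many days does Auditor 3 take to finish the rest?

33/4 days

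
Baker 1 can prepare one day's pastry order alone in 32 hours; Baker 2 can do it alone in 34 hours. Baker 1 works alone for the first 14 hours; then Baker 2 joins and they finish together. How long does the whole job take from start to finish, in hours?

In 14 hours Baker 1 does 14/32 = 7/16 of the job, leaving 9/16.
Baker 1 and Baker 2 together work at 33/544 per hour, so finishing takes 9/16 ÷ 33/544 = 102/11 hours.
Total time = 14 + 102/11 = 256/11 hours.

256/11 hours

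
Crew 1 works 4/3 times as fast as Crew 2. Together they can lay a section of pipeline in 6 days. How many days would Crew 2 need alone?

14 days

Let Crew 2's rate be r; then Crew 1's rate is (4/3)r, so together (4/3 + 1)r = (7/3)r = 1/6.
Thus r = 1/14 per day.
Crew 2 alone: 14 days; Crew 1 alone: 21/2 days.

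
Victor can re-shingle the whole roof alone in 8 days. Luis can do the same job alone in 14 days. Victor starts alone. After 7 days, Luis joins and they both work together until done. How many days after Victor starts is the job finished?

84/11 days

In the first 7 days Victor alone does 7/8 of the job, leaving 1/8.
Once everyone is working, combined rate: 1/8 + 1/14 = (7 + 4)/56 = 11/56 per day.
Remaining 1/8 at 11/56 per day takes 7/11 days.
Total from the start = 7 + 7/11 = 84/11 days.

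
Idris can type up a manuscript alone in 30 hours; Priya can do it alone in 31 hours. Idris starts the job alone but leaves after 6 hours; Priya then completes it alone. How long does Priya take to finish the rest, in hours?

124/5 hours

In 6 hours Idris does 6/30 = 1/5 of the job, leaving 4/5.
Priya works at 1/31 per hour, so finishing takes 4/5 ÷ 1/31 = 124/5 hours.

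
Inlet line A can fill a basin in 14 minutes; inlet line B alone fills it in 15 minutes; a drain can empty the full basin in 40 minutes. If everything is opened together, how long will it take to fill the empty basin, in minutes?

168/19 minutes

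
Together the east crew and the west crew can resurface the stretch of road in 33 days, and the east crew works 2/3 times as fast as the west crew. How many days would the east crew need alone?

Let the west crew's rate be r; then the east crew's rate is (2/3)r, so together (2/3 + 1)r = (5/3)r = 1/33.
Thus r = 1/55 per day.
The west crew alone: 55 days; the east crew alone: 165/2 days.

165/2 days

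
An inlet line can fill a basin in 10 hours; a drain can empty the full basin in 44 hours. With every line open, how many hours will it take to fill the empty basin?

Net rate = 1/10 − 1/44 = (22 − 5)/220 = 17/220 per hour.
Filling time = 1 ÷ (17/220) = 220/17 hours.

220/17 hours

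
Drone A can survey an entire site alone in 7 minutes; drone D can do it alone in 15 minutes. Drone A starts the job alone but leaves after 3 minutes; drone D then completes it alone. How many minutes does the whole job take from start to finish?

In 3 minutes drone A does 3/7 of the job, leaving 4/7.
Drone D works at 1/15 per minute, so finishing takes 4/7 ÷ 1/15 = 60/7 minutes.
Total time = 3 + 60/7 = 81/7 minutes.

81/7 minutes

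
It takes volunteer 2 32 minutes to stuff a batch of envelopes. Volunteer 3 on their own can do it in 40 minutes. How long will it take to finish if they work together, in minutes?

160/9 minutes

With two workers the combined time is the product over the sum: 32·40/(32+40) = 1280/72 = 160/9 minutes.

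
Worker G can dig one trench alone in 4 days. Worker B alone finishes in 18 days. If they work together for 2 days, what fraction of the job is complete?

Combined rate: 1/4 + 1/18 = (9 + 2)/36 = 11/36 per day.
In 2 days they complete 2·11/36 = 11/18 of the job.

11/18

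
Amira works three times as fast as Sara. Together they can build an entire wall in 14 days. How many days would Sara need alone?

Let Sara's rate be r; then Amira's rate is 3r, so together (3 + 1)r = 4r = 1/14.
Thus r = 1/56 per day.
Sara alone: 56 days; Amira alone: 56/3 days.

56 days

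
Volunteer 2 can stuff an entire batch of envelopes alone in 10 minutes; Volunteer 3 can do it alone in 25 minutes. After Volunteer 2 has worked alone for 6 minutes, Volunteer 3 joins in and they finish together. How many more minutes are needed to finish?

20/7 minutes

In 6 minutes Volunteer 2 does 6/10 = 3/5 of the job, leaving 2/5.
Volunteer 2 and Volunteer 3 together work at 7/50 per minute, so finishing takes 2/5 ÷ 7/50 = 20/7 minutes.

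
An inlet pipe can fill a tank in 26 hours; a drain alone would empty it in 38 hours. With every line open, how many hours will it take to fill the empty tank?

247/3 hours

Net rate = 1/26 − 1/38 = (19 − 13)/494 = 6/494 = 3/247 per hour.
Filling time = 1 ÷ (3/247) = 247/3 hours.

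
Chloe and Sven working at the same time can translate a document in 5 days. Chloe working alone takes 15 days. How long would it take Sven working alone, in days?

Combined rate is 1/5 per day.
Known contribution: 1/15 per day.
So Sven's rate is 1/5 − 1/15 = 2/15, meaning 15/2 days alone.

15/2 days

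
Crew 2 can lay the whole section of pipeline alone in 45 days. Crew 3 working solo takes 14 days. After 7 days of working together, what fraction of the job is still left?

31/90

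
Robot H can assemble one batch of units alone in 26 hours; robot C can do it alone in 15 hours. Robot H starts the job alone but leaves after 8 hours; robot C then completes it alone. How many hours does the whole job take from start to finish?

In 8 hours robot H does 8/26 = 4/13 of the job, leaving 9/13.
Robot C works at 1/15 per hour, so finishing takes 9/13 ÷ 1/15 = 135/13 hours.
Total time = 8 + 135/13 = 239/13 hours.

239/13 hours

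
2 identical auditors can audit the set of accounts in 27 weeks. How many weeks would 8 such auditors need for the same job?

27/4 weeks

Total work is 2·27 = 54 auditor-weeks.
With 8 auditors: 54/8 = 27/4 weeks.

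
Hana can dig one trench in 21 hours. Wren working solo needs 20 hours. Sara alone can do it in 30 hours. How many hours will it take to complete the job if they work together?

84/11 hours

Combined rate: 1/21 + 1/20 + 1/30 = (20 + 21 + 14)/420 = 55/420 = 11/84 per hour.
Time = 1 ÷ (11/84) = 84/11 hours.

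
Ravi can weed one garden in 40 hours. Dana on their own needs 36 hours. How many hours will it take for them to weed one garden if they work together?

Combined rate: 1/40 + 1/36 = (9 + 10)/360 = 19/360 per hour.
Time = 1 ÷ (19/360) = 360/19 hours.

360/19 hours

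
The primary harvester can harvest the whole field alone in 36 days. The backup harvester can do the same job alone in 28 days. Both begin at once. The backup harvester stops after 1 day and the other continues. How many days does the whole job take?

243/7 days

In the first 1 day the combined rate is 4/63, so 4/63 of the job is done, leaving 59/63.
After the backup harvester leaves the rate is 1/36 per day; the remaining 59/63 takes 236/7 days.
Total = 1 + 236/7 = 243/7 days.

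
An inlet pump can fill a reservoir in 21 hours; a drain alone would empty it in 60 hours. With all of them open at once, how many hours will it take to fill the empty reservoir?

420/13 hours

Net rate = 1/21 − 1/60 = (20 − 7)/420 = 13/420 per hour.
Filling time = 1 ÷ (13/420) = 420/13 hours.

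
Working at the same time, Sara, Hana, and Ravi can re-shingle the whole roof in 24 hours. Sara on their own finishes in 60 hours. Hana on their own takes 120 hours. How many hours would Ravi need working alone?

60 hours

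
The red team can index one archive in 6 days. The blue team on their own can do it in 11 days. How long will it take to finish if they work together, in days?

With two workers the combined time is the product over the sum: 6·11/(6+11) = 66/17 days.

66/17 days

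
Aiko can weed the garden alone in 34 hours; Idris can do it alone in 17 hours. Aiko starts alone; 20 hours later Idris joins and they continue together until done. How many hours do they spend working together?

In 20 hours Aiko does 20/34 = 10/17 of the job, leaving 7/17.
Aiko and Idris together work at 3/34 per hour, so finishing takes 7/17 ÷ 3/34 = 14/3 hours.

14/3 hours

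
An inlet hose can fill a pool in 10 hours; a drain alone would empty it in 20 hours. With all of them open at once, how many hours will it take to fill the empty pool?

Net rate = 1/10 − 1/20 = (2 − 1)/20 = 1/20 per hour.
Filling time = 1 ÷ (1/20) = 20 hours.

20 hours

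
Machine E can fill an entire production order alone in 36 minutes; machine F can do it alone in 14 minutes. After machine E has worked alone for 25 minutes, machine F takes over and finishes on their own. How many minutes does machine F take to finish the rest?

77/18 minutes

In 25 minutes machine E does 25/36 of the job, leaving 11/36.
Machine F works at 1/14 per minute, so finishing takes 11/36 ÷ 1/14 = 77/18 minutes.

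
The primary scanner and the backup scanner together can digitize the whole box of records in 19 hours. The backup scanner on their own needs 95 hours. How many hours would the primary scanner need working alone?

95/4 hours

Combined rate is 1/19 per hour.
Known contribution: 1/95 per hour.
So the primary scanner's rate is 1/19 − 1/95 = 4/95, meaning 95/4 hours alone.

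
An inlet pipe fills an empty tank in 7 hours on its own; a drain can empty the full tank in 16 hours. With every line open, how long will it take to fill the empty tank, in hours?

112/9 hours

Net rate = 1/7 − 1/16 = (16 − 7)/112 = 9/112 per hour.
Filling time = 1 ÷ (9/112) = 112/9 hours.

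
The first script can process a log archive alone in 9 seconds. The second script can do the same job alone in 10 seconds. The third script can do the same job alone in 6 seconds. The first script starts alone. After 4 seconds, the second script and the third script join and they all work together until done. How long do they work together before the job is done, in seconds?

25/17 seconds

In the first 4 seconds the first script alone does 4/9 of the job, leaving 5/9.
Once everyone is working, combined rate: 1/9 + 1/10 + 1/6 = (10 + 9 + 15)/90 = 34/90 = 17/45 per second.
Remaining 5/9 at 17/45 per second takes 25/17 seconds.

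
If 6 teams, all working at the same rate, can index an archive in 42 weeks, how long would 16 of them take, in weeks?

63/4 weeks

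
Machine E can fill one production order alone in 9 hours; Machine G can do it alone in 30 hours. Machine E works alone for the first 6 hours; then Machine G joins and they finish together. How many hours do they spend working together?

In 6 hours Machine E does 6/9 = 2/3 of the job, leaving 1/3.
Machine E and Machine G together work at 13/90 per hour, so finishing takes 1/3 ÷ 13/90 = 30/13 hours.

30/13 hours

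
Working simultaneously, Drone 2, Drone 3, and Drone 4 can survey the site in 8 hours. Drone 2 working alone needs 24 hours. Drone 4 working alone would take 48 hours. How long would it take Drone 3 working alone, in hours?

16 hours

Combined rate is 1/8 per hour.
Known contribution: 1/24 + 1/48 = (2 + 1)/48 = 3/48 = 1/16 per hour.
So Drone 3's rate is 1/8 − 1/16 = 1/16, meaning 16 hours alone.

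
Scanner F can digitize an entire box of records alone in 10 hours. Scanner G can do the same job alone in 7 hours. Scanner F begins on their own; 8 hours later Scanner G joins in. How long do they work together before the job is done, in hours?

14/17 hours

In the first 8 hours Scanner F alone does 8/10 = 4/5 of the job, leaving 1/5.
Once everyone is working, combined rate: 1/10 + 1/7 = (7 + 10)/70 = 17/70 per hour.
Remaining 1/5 at 17/70 per hour takes 14/17 hours.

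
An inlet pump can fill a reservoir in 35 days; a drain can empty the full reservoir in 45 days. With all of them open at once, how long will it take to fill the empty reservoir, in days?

315/2 days

Net rate = 1/35 − 1/45 = (9 − 7)/315 = 2/315 per day.
Filling time = 1 ÷ (2/315) = 315/2 days.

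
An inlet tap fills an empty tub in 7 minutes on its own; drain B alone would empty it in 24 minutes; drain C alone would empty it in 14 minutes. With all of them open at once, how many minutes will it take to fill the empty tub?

Net rate = 1/7 − 1/24 − 1/14 = (24 − 7 − 12)/168 = 5/168 per minute.
Filling time = 1 ÷ (5/168) = 168/5 minutes.

168/5 minutes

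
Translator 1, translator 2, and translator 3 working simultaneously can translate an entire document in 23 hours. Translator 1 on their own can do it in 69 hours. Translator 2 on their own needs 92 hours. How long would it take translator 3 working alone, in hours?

276/5 hours

Combined rate is 1/23 per hour.
Known contribution: 1/69 + 1/92 = (4 + 3)/276 = 7/276 per hour.
So translator 3's rate is 1/23 − 7/276 = 5/276, meaning 276/5 hours alone.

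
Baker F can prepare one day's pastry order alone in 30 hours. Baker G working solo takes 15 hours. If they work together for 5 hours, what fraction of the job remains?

1/2

Combined rate: 1/30 + 1/15 = (1 + 2)/30 = 3/30 = 1/10 per hour.
In 5 hours they complete 5·1/10 = 1/2 of the job.
So 1/2 remains.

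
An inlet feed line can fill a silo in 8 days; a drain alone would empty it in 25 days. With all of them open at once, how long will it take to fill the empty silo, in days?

Net rate = 1/8 − 1/25 = (25 − 8)/200 = 17/200 per day.
Filling time = 1 ÷ (17/200) = 200/17 days.

200/17 days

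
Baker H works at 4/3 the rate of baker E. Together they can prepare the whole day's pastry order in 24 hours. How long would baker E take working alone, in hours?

56 hours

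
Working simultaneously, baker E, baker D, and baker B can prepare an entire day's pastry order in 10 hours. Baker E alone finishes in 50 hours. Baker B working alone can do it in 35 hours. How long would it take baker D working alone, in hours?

Combined rate is 1/10 per hour.
Known contribution: 1/50 + 1/35 = (7 + 10)/350 = 17/350 per hour.
So baker D's rate is 1/10 − 17/350 = 9/175, meaning 175/9 hours alone.

175/9 hours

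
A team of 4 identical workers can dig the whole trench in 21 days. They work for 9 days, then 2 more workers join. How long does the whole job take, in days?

One worker does 1/84 of the job per day.
After 9 days with 4 workers, 3/7 is done (4/7 left).
With 6 workers the rate is 6/84 = 1/14, so the rest takes 4/7 ÷ 1/14 = 8 days.
Total = 9 + 8 = 17 days.

17 days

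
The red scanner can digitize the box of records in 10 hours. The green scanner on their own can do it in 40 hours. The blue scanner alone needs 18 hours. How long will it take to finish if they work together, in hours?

72/13 hours

Combined rate: 1/10 + 1/40 + 1/18 = (36 + 9 + 20)/360 = 65/360 = 13/72 per hour.
Time = 1 ÷ (13/72) = 72/13 hours.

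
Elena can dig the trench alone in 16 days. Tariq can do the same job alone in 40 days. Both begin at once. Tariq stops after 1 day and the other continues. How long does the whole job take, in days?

78/5 days

In the first 1 day the combined rate is 7/80, so 7/80 of the job is done, leaving 73/80.
After Tariq leaves the rate is 1/16 per day; the remaining 73/80 takes 73/5 days.
Total = 1 + 73/5 = 78/5 days.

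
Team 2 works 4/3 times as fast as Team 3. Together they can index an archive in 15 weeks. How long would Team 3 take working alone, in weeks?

35 weeks

Let Team 3's rate be r; then Team 2's rate is (4/3)r, so together (4/3 + 1)r = (7/3)r = 1/15.
Thus r = 1/35 per week.
Team 3 alone: 35 weeks; Team 2 alone: 105/4 weeks.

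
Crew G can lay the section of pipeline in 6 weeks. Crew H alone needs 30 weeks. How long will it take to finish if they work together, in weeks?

Combined rate: 1/6 + 1/30 = (5 + 1)/30 = 6/30 = 1/5 per week.
Time = 1 ÷ (1/5) = 5 weeks.

5 weeks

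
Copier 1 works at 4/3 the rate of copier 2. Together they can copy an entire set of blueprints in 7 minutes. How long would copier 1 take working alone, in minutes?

Let copier 2's rate be r; then copier 1's rate is (4/3)r, so together (4/3 + 1)r = (7/3)r = 1/7.
Thus r = 3/49 per minute.
Copier 2 alone: 49/3 minutes; copier 1 alone: 49/4 minutes.

49/4 minutes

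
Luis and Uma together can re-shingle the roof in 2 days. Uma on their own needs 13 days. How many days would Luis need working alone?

Combined rate is 1/2 per day.
Known contribution: 1/13 per day.
So Luis's rate is 1/2 − 1/13 = 11/26, meaning 26/11 days alone.

26/11 days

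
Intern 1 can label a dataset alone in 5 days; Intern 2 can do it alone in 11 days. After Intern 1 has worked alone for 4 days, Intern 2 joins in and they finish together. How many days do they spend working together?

11/16 days

In 4 days Intern 1 does 4/5 of the job, leaving 1/5.
Intern 1 and Intern 2 together work at 16/55 per day, so finishing takes 1/5 ÷ 16/55 = 11/16 days.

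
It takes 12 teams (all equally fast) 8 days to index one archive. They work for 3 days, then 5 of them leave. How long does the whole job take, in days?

81/7 days

One team does 1/96 of the job per day.
After 3 days with 12 teams, 3/8 is done (5/8 left).
With 7 teams the rate is 7/96, so the rest takes 5/8 ÷ 7/96 = 60/7 days.
Total = 3 + 60/7 = 81/7 days.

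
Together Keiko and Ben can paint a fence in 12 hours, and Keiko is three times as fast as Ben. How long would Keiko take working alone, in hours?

16 hours

Let Ben's rate be r; then Keiko's rate is 3r, so together (3 + 1)r = 4r = 1/12.
Thus r = 1/48 per hour.
Ben alone: 48 hours; Keiko alone: 16 hours.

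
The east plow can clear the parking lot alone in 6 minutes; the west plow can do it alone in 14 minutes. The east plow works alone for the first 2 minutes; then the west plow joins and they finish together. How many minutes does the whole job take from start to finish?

24/5 minutes

In 2 minutes the east plow does 2/6 = 1/3 of the job, leaving 2/3.
The east plow and the west plow together work at 5/21 per minute, so finishing takes 2/3 ÷ 5/21 = 14/5 minutes.
Total time = 2 + 14/5 = 24/5 minutes.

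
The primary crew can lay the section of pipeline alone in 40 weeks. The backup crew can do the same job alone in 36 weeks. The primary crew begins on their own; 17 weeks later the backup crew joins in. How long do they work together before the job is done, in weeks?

In the first 17 weeks the primary crew alone does 17/40 of the job, leaving 23/40.
Once everyone is working, combined rate: 1/40 + 1/36 = (9 + 10)/360 = 19/360 per week.
Remaining 23/40 at 19/360 per week takes 207/19 weeks.

207/19 weeks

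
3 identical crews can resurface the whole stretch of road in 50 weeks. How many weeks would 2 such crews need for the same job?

75 weeks

Total work is 3·50 = 150 crew-weeks.
With 2 crews: 150/2 = 75 weeks.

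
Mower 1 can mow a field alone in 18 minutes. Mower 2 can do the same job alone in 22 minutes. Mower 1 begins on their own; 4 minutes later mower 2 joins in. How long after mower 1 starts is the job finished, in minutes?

In the first 4 minutes mower 1 alone does 4/18 = 2/9 of the job, leaving 7/9.
Once everyone is working, combined rate: 1/18 + 1/22 = (11 + 9)/198 = 20/198 = 10/99 per minute.
Remaining 7/9 at 10/99 per minute takes 77/10 minutes.
Total from the start = 4 + 77/10 = 117/10 minutes.

117/10 minutes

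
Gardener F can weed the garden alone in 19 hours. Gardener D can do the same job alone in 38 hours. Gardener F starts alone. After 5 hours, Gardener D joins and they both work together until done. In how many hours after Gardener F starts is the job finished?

In the first 5 hours Gardener F alone does 5/19 of the job, leaving 14/19.
Once everyone is working, combined rate: 1/19 + 1/38 = (2 + 1)/38 = 3/38 per hour.
Remaining 14/19 at 3/38 per hour takes 28/3 hours.
Total from the start = 5 + 28/3 = 43/3 hours.

43/3 hours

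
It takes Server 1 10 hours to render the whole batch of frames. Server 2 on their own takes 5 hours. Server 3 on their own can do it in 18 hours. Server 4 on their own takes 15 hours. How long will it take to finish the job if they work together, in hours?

Combined rate: 1/10 + 1/5 + 1/18 + 1/15 = (9 + 18 + 5 + 6)/90 = 38/90 = 19/45 per hour.
Time = 1 ÷ (19/45) = 45/19 hours.

45/19 hours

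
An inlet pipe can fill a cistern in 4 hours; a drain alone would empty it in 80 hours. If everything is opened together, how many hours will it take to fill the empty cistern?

Net rate = 1/4 − 1/80 = (20 − 1)/80 = 19/80 per hour.
Filling time = 1 ÷ (19/80) = 80/19 hours.

80/19 hours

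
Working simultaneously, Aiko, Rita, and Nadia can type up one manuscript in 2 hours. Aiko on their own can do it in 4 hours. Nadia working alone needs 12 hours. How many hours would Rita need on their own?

6 hours

Combined rate is 1/2 per hour.
Known contribution: 1/4 + 1/12 = (3 + 1)/12 = 4/12 = 1/3 per hour.
So Rita's rate is 1/2 − 1/3 = 1/6, meaning 6 hours alone.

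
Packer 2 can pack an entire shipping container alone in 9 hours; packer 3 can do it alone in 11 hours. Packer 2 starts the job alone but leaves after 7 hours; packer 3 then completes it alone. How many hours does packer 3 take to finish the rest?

22/9 hours

In 7 hours packer 2 does 7/9 of the job, leaving 2/9.
Packer 3 works at 1/11 per hour, so finishing takes 2/9 ÷ 1/11 = 22/9 hours.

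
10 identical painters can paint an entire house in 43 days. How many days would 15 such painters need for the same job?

86/3 days

Total work is 10·43 = 430 painter-days.
With 15 painters: 430/15 = 86/3 days.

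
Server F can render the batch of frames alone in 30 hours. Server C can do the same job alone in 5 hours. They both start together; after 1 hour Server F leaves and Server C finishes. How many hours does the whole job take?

29/6 hours

In the first 1 hour the combined rate is 7/30, so 7/30 of the job is done, leaving 23/30.
After Server F leaves the rate is 1/5 per hour; the remaining 23/30 takes 23/6 hours.
Total = 1 + 23/6 = 29/6 hours.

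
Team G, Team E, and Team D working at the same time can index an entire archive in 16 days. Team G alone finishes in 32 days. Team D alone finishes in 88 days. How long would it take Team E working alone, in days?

352/7 days

Combined rate is 1/16 per day.
Known contribution: 1/32 + 1/88 = (11 + 4)/352 = 15/352 per day.
So Team E's rate is 1/16 − 15/352 = 7/352, meaning 352/7 days alone.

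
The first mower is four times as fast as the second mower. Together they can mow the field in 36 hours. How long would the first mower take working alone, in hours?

45 hours

Let the second mower's rate be r; then the first mower's rate is 4r, so together (4 + 1)r = 5r = 1/36.
Thus r = 1/180 per hour.
The second mower alone: 180 hours; the first mower alone: 45 hours.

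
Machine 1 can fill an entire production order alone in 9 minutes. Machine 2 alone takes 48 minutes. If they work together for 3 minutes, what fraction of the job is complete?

19/48

Combined rate: 1/9 + 1/48 = (16 + 3)/144 = 19/144 per minute.
In 3 minutes they complete 3·19/144 = 19/48 of the job.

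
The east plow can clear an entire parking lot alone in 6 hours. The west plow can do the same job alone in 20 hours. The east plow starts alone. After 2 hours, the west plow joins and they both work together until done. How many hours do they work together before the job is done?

40/13 hours

In the first 2 hours the east plow alone does 2/6 = 1/3 of the job, leaving 2/3.
Once everyone is working, combined rate: 1/6 + 1/20 = (10 + 3)/60 = 13/60 per hour.
Remaining 2/3 at 13/60 per hour takes 40/13 hours.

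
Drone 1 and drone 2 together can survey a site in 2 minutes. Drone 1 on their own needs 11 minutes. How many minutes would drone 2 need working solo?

Combined rate is 1/2 per minute.
Known contribution: 1/11 per minute.
So drone 2's rate is 1/2 − 1/11 = 9/22, meaning 22/9 minutes alone.

22/9 minutes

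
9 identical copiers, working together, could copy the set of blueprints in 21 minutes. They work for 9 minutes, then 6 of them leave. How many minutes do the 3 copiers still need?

36 minutes

One copier does 1/189 of the job per minute.
After 9 minutes with 9 copiers, 3/7 is done (4/7 left).
With 3 copiers the rate is 3/189 = 1/63, so the rest takes 4/7 ÷ 1/63 = 36 minutes.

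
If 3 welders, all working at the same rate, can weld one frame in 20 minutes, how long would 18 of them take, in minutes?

Total work is 3·20 = 60 welder-minutes.
With 18 welders: 60/18 = 10/3 minutes.

10/3 minutes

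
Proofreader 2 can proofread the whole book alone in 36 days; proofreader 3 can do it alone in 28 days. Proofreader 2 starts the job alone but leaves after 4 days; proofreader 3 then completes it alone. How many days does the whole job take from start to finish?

In 4 days proofreader 2 does 4/36 = 1/9 of the job, leaving 8/9.
Proofreader 3 works at 1/28 per day, so finishing takes 8/9 ÷ 1/28 = 224/9 days.
Total time = 4 + 224/9 = 260/9 days.

260/9 days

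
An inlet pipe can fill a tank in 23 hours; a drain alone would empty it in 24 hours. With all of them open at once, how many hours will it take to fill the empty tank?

552 hours

Net rate = 1/23 − 1/24 = (24 − 23)/552 = 1/552 per hour.
Filling time = 1 ÷ (1/552) = 552 hours.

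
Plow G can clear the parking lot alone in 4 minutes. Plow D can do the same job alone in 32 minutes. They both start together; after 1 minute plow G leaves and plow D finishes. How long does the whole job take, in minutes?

In the first 1 minute the combined rate is 9/32, so 9/32 of the job is done, leaving 23/32.
After plow G leaves the rate is 1/32 per minute; the remaining 23/32 takes 23 minutes.
Total = 1 + 23 = 24 minutes.

24 minutes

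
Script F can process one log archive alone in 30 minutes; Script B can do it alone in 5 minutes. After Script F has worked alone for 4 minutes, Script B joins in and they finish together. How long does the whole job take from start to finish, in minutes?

54/7 minutes

In 4 minutes Script F does 4/30 = 2/15 of the job, leaving 13/15.
Script F and Script B together work at 7/30 per minute, so finishing takes 13/15 ÷ 7/30 = 26/7 minutes.
Total time = 4 + 26/7 = 54/7 minutes.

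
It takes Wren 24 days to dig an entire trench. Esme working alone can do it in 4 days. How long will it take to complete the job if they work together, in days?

24/7 days

With two workers the combined time is the product over the sum: 24·4/(24+4) = 96/28 = 24/7 days.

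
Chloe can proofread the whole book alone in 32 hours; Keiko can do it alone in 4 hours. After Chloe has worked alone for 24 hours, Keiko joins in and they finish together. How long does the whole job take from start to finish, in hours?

224/9 hours

In 24 hours Chloe does 24/32 = 3/4 of the job, leaving 1/4.
Chloe and Keiko together work at 9/32 per hour, so finishing takes 1/4 ÷ 9/32 = 8/9 hours.
Total time = 24 + 8/9 = 224/9 hours.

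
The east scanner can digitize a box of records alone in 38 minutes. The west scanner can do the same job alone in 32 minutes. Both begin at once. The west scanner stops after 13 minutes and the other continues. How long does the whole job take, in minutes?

361/16 minutes

In the first 13 minutes the combined rate is 35/608, so 455/608 of the job is done, leaving 153/608.
After the west scanner leaves the rate is 1/38 per minute; the remaining 153/608 takes 153/16 minutes.
Total = 13 + 153/16 = 361/16 minutes.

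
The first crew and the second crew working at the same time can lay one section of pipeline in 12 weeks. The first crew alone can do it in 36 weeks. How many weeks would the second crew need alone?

Combined rate is 1/12 per week.
Known contribution: 1/36 per week.
So the second crew's rate is 1/12 − 1/36 = 1/18, meaning 18 weeks alone.

18 weeks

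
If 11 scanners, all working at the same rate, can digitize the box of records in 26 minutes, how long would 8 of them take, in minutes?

Total work is 11·26 = 286 scanner-minutes.
With 8 scanners: 286/8 = 143/4 minutes.

143/4 minutes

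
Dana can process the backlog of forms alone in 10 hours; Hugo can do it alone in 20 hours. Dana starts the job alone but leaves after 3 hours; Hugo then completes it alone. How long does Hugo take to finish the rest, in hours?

In 3 hours Dana does 3/10 of the job, leaving 7/10.
Hugo works at 1/20 per hour, so finishing takes 7/10 ÷ 1/20 = 14 hours.

14 hours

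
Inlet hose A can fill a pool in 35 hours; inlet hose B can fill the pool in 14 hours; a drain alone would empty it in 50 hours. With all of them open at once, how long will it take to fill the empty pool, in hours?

Net rate = 1/35 + 1/14 − 1/50 = (10 + 25 − 7)/350 = 28/350 = 2/25 per hour.
Filling time = 1 ÷ (2/25) = 25/2 hours.

25/2 hours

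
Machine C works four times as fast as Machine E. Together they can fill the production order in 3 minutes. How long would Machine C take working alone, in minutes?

Let Machine E's rate be r; then Machine C's rate is 4r, so together (4 + 1)r = 5r = 1/3.
Thus r = 1/15 per minute.
Machine E alone: 15 minutes; Machine C alone: 15/4 minutes.

15/4 minutes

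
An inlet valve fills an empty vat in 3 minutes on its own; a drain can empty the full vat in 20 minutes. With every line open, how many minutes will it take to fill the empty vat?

Net rate = 1/3 − 1/20 = (20 − 3)/60 = 17/60 per minute.
Filling time = 1 ÷ (17/60) = 60/17 minutes.

60/17 minutes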